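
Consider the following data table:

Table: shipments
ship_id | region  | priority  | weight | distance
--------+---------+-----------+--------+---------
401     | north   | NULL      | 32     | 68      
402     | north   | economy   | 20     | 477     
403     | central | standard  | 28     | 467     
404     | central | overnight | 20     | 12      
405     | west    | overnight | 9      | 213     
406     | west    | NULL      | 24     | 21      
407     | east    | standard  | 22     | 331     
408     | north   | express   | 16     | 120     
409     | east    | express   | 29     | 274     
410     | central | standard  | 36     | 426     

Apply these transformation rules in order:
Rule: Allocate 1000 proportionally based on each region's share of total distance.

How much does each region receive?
central: 375.67, east: 251.14, north: 276.05, west: 97.14

Step 1: Calculate total distance = 2409
Step 2: Calculate each region's proportion:
  central: 905/2409 = 37.57% → 375.67
  east: 605/2409 = 25.11% → 251.14
  north: 665/2409 = 27.60% → 276.05
  west: 234/2409 = 9.71% → 97.14
Step 3: Verify: sum of allocations ≈ 1000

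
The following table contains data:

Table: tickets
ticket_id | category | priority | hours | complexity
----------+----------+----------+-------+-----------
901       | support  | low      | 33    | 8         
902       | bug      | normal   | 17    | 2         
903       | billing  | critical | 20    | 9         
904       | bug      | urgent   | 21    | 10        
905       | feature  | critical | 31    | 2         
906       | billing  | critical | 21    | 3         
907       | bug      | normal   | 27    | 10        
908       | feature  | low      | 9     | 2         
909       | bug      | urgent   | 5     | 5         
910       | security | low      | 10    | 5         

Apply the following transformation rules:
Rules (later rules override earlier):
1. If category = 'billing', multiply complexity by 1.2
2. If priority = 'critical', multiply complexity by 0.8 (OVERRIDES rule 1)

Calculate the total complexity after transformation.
53.2

Step 1: Rule 2 takes priority for records with priority = 'critical'
  - 3 records: 14 × 0.8 = 11.2
Step 2: Rule 1 applies to remaining records with category = 'billing'
  - 0 records: 0 × 1.2 = 0.0
Step 3: Other records unchanged: 42
Step 4: Final sum = 11.2 + 0.0 + 42 = 53.2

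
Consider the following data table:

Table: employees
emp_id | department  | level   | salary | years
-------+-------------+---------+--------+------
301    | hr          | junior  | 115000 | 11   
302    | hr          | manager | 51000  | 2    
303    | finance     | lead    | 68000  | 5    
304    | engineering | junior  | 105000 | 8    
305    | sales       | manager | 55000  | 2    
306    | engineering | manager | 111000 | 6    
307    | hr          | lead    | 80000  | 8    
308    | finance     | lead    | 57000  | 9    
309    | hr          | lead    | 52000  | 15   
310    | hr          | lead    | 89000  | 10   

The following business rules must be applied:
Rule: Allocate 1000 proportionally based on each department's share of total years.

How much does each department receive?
engineering: 184.21, finance: 184.21, hr: 605.26, sales: 26.32

Step 1: Calculate total years = 76
Step 2: Calculate each department's proportion:
  engineering: 14/76 = 18.42% → 184.21
  finance: 14/76 = 18.42% → 184.21
  hr: 46/76 = 60.53% → 605.26
  sales: 2/76 = 2.63% → 26.32
Step 3: Verify: sum of allocations ≈ 1000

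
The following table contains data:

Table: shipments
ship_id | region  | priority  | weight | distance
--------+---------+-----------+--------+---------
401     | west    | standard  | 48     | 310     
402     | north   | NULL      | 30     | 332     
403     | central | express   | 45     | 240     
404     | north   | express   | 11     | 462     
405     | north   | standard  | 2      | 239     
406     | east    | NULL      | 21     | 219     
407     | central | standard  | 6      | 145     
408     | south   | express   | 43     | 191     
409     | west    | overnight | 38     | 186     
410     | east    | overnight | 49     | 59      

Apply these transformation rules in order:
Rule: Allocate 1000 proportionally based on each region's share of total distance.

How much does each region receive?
central: 161.56, east: 116.66, north: 433.49, south: 80.15, west: 208.14

Step 1: Calculate total distance = 2383
Step 2: Calculate each region's proportion:
  central: 385/2383 = 16.16% → 161.56
  east: 278/2383 = 11.67% → 116.66
  north: 1033/2383 = 43.35% → 433.49
  south: 191/2383 = 8.02% → 80.15
  west: 496/2383 = 20.81% → 208.14
Step 3: Verify: sum of allocations ≈ 1000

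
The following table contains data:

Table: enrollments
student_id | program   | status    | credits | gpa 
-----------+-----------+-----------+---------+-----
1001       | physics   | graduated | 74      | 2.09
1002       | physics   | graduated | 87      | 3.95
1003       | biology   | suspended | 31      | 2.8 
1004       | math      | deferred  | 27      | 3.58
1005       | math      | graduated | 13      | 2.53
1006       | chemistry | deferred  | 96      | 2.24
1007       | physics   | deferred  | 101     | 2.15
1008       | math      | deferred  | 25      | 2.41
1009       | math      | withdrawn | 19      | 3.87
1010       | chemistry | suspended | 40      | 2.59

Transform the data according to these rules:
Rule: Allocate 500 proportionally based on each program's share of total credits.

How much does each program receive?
biology: 30.21, chemistry: 132.55, math: 81.87, physics: 255.36

Step 1: Calculate total credits = 513
Step 2: Calculate each program's proportion:
  biology: 31/513 = 6.04% → 30.21
  chemistry: 136/513 = 26.51% → 132.55
  math: 84/513 = 16.37% → 81.87
  physics: 262/513 = 51.07% → 255.36
Step 3: Verify: sum of allocations ≈ 500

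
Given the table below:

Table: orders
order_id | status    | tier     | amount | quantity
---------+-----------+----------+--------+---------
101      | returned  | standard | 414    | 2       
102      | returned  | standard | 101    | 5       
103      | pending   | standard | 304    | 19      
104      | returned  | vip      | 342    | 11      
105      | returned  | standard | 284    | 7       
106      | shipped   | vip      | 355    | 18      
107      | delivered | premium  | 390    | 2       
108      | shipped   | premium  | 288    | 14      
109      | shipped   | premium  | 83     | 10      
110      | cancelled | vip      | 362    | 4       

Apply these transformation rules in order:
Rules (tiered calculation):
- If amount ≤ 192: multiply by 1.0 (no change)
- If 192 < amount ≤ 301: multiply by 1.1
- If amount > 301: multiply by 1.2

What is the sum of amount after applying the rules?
3413.6

Step 1: Tier 1 (amount ≤ 192): 2 records, sum = 184 × 1.0 = 184.0
Step 2: Tier 2 (192 < amount ≤ 301): 2 records, sum = 572 × 1.1 = 629.2
Step 3: Tier 3 (amount > 301): 6 records, sum = 2167 × 1.2 = 2600.4
Step 4: Final sum = 184.0 + 629.2 + 2600.4 = 3413.6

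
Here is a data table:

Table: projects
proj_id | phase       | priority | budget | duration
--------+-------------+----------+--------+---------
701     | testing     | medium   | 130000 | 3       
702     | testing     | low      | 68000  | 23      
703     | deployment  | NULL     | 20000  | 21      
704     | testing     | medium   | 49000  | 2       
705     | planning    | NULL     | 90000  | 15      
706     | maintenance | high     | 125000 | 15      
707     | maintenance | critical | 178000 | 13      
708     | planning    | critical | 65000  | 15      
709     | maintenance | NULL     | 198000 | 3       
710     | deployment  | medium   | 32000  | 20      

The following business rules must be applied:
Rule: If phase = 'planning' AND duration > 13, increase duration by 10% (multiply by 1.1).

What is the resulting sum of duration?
133.0

Step 1: Find records where phase = 'planning' AND duration > 13
Step 2: 2 records match, summing to 30
Step 3: After multiplier: 30 × 1.1 = 33.0
Step 4: Unaffected records sum: 100
Step 5: Final sum = 33.0 + 100 = 133.0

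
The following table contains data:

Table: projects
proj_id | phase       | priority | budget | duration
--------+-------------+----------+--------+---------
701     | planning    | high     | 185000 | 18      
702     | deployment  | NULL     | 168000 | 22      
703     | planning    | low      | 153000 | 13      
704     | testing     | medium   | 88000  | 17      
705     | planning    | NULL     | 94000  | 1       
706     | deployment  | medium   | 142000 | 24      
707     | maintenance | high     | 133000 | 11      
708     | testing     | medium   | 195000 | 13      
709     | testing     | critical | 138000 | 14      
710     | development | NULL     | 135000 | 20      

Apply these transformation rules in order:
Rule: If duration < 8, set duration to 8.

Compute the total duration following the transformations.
160

Step 1: 1 records have duration < 8
Step 2: These records originally summed to 1
Step 3: After setting to minimum: 1 × 8 = 8
Step 4: Unaffected records sum: 152
Step 5: Final sum = 8 + 152 = 160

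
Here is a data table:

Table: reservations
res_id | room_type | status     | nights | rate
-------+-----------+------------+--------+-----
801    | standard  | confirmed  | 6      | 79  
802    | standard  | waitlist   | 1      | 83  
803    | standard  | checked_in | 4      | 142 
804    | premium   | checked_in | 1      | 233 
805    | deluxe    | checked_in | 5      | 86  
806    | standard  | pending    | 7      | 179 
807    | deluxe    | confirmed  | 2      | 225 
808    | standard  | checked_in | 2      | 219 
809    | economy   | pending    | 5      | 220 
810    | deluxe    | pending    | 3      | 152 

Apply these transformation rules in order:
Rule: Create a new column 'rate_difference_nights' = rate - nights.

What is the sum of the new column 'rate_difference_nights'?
1582

Step 1: For each record, compute rate - nights
Example calculations:
  79 - 6 = 73
  83 - 1 = 82
  142 - 4 = 138
  ...
Step 2: Sum all derived values
Step 3: Total = 1582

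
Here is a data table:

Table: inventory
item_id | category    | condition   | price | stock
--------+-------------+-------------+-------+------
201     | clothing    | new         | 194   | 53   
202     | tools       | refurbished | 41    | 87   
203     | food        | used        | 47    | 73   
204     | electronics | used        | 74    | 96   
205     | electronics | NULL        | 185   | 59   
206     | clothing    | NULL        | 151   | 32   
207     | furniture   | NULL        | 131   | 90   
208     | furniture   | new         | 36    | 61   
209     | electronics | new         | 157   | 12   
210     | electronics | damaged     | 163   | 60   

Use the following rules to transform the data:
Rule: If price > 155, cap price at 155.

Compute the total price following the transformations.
1100

Step 1: 4 records have price > 155
Step 2: These records originally summed to 699
Step 3: After capping: 4 × 155 = 620
Step 4: Unaffected records sum: 480
Step 5: Final sum = 620 + 480 = 1100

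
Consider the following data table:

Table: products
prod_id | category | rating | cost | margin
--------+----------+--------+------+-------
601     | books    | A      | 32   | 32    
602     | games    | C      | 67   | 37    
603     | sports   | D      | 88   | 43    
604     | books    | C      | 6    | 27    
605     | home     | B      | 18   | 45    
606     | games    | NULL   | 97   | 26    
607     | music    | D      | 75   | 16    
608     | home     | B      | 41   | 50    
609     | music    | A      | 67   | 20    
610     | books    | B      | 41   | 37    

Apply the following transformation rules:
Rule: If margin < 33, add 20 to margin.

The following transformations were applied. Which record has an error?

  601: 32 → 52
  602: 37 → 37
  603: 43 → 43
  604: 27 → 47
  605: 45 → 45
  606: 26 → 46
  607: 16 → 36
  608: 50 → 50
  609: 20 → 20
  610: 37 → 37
Record 609 has an error. The correct transformed value should be 40, not 20.

Step 1: Check each record against the rule
Step 2: Record 609 has margin = 20
Step 3: Since 20 < 33, the bonus should have been applied
Step 4: Correct value = 40, but claimed value = 20
Conclusion: Record 609 has the error.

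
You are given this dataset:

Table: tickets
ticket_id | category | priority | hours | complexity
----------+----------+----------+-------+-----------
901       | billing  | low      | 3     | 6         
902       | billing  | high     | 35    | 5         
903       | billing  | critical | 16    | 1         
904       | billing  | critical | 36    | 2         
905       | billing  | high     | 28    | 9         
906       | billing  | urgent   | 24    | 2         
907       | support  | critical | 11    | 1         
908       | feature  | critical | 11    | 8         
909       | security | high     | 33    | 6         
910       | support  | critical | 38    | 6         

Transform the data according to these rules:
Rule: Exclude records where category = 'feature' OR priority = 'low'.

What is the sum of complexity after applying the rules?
32

Step 1: Find records where category = 'feature' OR priority = 'low'
Step 2: 2 records match, summing to 14
Step 3: Original sum: 46
Step 4: Remaining sum = 46 - 14 = 32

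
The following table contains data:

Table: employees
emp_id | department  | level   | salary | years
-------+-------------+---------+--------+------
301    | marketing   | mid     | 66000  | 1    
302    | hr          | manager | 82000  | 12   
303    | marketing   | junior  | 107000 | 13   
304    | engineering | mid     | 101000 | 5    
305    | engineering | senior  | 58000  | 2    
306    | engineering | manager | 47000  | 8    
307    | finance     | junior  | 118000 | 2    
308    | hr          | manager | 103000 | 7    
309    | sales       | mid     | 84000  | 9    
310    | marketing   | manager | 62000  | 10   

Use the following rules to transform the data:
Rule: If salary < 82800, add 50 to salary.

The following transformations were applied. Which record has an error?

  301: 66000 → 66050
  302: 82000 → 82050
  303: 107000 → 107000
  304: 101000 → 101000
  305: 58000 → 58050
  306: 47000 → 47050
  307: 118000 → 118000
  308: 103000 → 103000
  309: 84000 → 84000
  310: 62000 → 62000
Record 310 has an error. The correct transformed value should be 62050, not 62000.

Step 1: Check each record against the rule
Step 2: Record 310 has salary = 62000
Step 3: Since 62000 < 82800, the bonus should have been applied
Step 4: Correct value = 62050, but claimed value = 62000
Conclusion: Record 310 has the error.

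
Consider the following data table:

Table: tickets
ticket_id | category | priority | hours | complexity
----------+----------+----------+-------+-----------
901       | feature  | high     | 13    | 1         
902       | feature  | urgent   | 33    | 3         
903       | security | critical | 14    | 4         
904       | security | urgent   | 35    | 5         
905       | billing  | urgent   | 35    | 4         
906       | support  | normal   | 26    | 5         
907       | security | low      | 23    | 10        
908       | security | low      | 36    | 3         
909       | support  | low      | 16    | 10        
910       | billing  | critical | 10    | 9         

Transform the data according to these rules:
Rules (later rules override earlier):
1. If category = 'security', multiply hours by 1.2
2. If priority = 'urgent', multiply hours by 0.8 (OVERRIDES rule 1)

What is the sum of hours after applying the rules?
235.0

Step 1: Rule 2 takes priority for records with priority = 'urgent'
  - 3 records: 103 × 0.8 = 82.4
Step 2: Rule 1 applies to remaining records with category = 'security'
  - 3 records: 73 × 1.2 = 87.6
Step 3: Other records unchanged: 65
Step 4: Final sum = 82.4 + 87.6 + 65 = 235.0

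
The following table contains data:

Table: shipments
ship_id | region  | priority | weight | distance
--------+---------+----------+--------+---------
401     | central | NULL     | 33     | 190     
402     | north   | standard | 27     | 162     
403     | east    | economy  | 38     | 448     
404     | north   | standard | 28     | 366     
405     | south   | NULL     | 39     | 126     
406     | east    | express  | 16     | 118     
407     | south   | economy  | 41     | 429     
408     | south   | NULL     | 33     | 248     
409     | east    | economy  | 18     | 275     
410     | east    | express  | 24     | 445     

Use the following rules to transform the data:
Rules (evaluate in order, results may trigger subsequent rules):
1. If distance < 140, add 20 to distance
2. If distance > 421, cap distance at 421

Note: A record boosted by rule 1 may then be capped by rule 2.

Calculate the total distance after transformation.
2788

Step 1: Apply rule 1 to records with distance < 140
  - 2 records get bonus of 20
  - Of these, 0 records then exceed 421 and get capped
Step 2: Apply rule 2 to records with distance > 421
  - 3 records (original) are capped
Step 3: Calculate final sum = 2788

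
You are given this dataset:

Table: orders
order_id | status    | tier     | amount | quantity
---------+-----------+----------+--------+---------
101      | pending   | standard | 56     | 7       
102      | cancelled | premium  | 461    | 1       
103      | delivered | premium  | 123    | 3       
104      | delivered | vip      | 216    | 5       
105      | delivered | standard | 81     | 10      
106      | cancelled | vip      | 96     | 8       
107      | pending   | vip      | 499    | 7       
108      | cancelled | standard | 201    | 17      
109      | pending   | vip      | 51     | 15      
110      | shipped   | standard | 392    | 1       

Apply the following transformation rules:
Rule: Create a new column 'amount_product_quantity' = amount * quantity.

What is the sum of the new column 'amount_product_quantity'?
11947

Step 1: For each record, compute amount * quantity
Example calculations:
  56 * 7 = 392
  461 * 1 = 461
  123 * 3 = 369
  ...
Step 2: Sum all derived values
Step 3: Total = 11947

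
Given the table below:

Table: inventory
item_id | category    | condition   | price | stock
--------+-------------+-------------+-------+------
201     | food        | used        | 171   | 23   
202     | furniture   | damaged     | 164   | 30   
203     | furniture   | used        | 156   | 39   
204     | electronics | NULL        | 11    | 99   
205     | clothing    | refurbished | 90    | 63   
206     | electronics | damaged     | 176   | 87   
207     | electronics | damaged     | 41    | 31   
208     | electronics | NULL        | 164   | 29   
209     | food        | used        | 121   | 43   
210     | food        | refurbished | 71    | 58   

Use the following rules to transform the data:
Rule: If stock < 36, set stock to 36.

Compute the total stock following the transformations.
533

Step 1: 4 records have stock < 36
Step 2: These records originally summed to 113
Step 3: After setting to minimum: 4 × 36 = 144
Step 4: Unaffected records sum: 389
Step 5: Final sum = 144 + 389 = 533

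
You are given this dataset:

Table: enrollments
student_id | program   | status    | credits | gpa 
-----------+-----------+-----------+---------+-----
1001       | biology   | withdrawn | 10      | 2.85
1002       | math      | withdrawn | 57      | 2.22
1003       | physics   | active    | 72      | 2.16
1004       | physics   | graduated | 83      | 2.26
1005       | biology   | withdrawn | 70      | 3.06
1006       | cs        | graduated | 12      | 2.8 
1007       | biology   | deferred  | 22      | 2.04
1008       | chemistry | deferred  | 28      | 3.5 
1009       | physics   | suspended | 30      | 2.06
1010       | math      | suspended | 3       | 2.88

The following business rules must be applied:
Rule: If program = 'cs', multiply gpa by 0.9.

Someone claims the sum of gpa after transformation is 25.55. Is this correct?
Yes, the result is correct.

Step 1: Calculate the correct sum after transformation
Step 2: Apply multiplier 0.9 to records where program = 'cs'
Step 3: Correct result = 25.55
Step 4: Claimed result = 25.55
Step 5: 25.55 = 25.55 ✓
Conclusion: The claimed result is correct.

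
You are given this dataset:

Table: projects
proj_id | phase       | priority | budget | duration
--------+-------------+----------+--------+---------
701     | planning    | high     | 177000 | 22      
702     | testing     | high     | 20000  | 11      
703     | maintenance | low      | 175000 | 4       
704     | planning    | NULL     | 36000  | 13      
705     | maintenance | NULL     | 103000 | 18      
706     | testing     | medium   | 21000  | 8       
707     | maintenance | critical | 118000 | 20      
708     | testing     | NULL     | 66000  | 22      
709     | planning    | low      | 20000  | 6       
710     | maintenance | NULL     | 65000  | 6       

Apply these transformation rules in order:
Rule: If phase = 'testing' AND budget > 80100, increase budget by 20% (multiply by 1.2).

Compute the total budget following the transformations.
801000

Step 1: Find records where phase = 'testing' AND budget > 80100
Step 2: 0 records match, summing to 0
Step 3: After multiplier: 0 × 1.2 = 0.0
Step 4: Unaffected records sum: 801000
Step 5: Final sum = 0.0 + 801000 = 801000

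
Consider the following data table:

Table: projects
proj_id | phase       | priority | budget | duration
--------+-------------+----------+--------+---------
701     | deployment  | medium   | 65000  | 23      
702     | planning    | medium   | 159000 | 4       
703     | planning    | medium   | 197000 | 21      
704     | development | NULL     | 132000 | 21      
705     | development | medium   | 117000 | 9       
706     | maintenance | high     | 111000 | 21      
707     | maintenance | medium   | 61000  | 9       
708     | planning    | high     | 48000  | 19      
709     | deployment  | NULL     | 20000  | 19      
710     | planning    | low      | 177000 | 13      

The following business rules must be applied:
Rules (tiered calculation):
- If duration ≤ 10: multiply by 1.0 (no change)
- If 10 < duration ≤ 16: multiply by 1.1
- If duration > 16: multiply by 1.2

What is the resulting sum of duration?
185.1

Step 1: Tier 1 (duration ≤ 10): 3 records, sum = 22 × 1.0 = 22.0
Step 2: Tier 2 (10 < duration ≤ 16): 1 records, sum = 13 × 1.1 = 14.3
Step 3: Tier 3 (duration > 16): 6 records, sum = 124 × 1.2 = 148.8
Step 4: Final sum = 22.0 + 14.3 + 148.8 = 185.1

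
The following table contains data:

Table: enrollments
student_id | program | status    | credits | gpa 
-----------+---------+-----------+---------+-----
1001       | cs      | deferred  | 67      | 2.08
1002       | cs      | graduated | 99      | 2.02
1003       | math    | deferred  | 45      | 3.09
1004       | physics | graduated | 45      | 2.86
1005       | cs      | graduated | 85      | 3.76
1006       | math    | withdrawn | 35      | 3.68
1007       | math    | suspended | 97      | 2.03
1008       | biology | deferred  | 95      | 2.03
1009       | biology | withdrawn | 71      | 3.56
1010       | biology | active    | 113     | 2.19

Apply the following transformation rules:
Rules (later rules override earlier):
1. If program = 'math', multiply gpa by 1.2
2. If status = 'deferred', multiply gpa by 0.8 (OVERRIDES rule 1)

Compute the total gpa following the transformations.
27.0

Step 1: Rule 2 takes priority for records with status = 'deferred'
  - 3 records: 7.2 × 0.8 = 5.76
Step 2: Rule 1 applies to remaining records with program = 'math'
  - 2 records: 5.71 × 1.2 = 6.85
Step 3: Other records unchanged: 14.39
Step 4: Final sum = 5.76 + 6.85 + 14.39 = 27.0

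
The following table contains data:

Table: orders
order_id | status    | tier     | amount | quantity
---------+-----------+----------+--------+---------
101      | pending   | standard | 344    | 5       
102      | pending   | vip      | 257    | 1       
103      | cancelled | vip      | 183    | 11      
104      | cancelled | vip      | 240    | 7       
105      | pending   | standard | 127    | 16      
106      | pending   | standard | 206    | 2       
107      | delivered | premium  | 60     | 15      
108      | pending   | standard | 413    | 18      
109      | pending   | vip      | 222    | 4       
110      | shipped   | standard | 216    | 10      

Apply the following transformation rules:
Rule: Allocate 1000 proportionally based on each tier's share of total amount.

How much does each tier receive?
premium: 26.46, standard: 575.84, vip: 397.71

Step 1: Calculate total amount = 2268
Step 2: Calculate each tier's proportion:
  premium: 60/2268 = 2.65% → 26.46
  standard: 1306/2268 = 57.58% → 575.84
  vip: 902/2268 = 39.77% → 397.71
Step 3: Verify: sum of allocations ≈ 1000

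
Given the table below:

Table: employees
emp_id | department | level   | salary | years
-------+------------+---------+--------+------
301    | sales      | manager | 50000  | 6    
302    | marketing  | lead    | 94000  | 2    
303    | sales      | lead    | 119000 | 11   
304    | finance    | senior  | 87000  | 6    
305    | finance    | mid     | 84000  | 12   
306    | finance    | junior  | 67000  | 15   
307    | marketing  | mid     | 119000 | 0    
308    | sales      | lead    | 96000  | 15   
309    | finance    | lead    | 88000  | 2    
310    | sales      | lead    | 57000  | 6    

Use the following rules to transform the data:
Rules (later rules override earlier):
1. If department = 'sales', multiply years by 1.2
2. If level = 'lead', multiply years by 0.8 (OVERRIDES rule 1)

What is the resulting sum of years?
69.0

Step 1: Rule 2 takes priority for records with level = 'lead'
  - 5 records: 36 × 0.8 = 28.8
Step 2: Rule 1 applies to remaining records with department = 'sales'
  - 1 records: 6 × 1.2 = 7.2
Step 3: Other records unchanged: 33
Step 4: Final sum = 28.8 + 7.2 + 33 = 69.0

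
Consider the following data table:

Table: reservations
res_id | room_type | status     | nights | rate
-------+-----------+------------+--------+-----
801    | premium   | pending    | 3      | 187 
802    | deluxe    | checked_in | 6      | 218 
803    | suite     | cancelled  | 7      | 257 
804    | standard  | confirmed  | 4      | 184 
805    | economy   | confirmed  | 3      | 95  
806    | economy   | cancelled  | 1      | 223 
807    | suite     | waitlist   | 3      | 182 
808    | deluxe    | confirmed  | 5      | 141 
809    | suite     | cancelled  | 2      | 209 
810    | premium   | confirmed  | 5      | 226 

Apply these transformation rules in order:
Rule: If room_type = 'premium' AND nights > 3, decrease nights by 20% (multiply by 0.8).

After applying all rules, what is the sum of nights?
38.0

Step 1: Find records where room_type = 'premium' AND nights > 3
Step 2: 1 records match, summing to 5
Step 3: After multiplier: 5 × 0.8 = 4.0
Step 4: Unaffected records sum: 34
Step 5: Final sum = 4.0 + 34 = 38.0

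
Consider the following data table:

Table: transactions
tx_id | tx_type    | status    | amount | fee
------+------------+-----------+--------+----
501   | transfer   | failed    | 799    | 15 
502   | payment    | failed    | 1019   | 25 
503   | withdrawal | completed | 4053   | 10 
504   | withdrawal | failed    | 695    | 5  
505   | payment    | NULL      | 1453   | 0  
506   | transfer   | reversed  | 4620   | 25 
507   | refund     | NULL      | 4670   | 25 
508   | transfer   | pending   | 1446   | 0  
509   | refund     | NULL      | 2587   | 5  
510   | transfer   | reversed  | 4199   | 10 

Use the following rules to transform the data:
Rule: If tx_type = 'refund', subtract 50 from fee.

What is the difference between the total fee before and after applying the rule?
100

Step 1: Original sum of fee = 120
Step 2: 2 records have tx_type = 'refund'
Step 3: Each affected record changes by -50
Step 4: Total change = 2 × -50 = -100
Step 5: New sum = 120 + -100 = 20
Step 6: Difference = |20 - 120| = 100
        (Sum decreased by 100)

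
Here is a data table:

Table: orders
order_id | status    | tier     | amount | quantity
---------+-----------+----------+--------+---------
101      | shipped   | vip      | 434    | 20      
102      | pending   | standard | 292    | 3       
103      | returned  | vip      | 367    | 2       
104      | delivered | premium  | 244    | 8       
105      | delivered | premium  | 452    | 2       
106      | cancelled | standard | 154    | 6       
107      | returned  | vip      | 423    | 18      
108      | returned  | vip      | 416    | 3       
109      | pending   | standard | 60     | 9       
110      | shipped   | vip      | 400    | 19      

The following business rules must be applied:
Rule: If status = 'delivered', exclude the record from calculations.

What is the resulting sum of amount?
2546

Step 1: Identify records where status = 'delivered'
Step 2: The excluded records sum to 696
Step 3: Original total amount = 3242
Step 4: Remaining total = 3242 - 696 = 2546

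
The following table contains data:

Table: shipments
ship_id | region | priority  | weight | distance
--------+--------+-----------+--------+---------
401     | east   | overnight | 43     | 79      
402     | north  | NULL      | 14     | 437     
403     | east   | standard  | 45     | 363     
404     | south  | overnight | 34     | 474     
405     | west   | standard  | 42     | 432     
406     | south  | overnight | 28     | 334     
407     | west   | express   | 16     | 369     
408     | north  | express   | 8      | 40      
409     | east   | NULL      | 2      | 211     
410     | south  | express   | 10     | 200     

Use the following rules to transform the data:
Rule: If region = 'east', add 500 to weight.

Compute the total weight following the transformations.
1742

Step 1: Count records where region = 'east': 3
Step 2: Total bonus added: 3 × 500 = 1500
Step 3: Original sum of weight: 242
Step 4: Final sum = 242 + 1500 = 1742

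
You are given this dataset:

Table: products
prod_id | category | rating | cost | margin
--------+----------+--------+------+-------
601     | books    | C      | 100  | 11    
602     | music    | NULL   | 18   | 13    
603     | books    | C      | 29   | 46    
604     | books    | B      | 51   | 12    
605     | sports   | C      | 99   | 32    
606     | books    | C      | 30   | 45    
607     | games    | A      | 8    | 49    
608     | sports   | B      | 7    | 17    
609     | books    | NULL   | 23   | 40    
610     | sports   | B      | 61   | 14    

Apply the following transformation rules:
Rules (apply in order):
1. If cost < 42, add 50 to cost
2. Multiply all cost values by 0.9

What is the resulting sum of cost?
653.4

Step 1: Apply Rule 1 - Add 50 to records with cost < 42
  - 6 records affected: 115 + (6 × 50) = 415
  - Unaffected records: 311
  - Sum after Rule 1: 726
Step 2: Apply Rule 2 - Multiply all by 0.9
  - 726 × 0.9 = 653.4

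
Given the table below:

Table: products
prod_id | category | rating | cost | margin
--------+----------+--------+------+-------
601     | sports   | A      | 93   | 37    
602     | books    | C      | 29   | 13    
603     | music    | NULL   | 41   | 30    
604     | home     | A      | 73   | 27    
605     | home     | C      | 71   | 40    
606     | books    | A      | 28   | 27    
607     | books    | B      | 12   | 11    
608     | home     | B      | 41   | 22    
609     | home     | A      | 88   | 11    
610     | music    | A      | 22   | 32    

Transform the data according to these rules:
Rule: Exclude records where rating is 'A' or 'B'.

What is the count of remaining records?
3

Step 1: Count records to exclude
  - 5 (A) + 2 (B) = 7 records
Step 2: Total records: 10
Step 3: Remaining = 10 - 7 = 3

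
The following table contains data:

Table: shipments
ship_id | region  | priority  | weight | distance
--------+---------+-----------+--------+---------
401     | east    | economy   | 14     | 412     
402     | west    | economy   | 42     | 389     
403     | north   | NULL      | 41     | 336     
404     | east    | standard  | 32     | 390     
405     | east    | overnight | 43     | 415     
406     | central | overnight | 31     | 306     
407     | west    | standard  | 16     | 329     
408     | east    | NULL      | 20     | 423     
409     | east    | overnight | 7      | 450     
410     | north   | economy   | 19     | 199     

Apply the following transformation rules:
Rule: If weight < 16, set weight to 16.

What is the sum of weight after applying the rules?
276

Step 1: 2 records have weight < 16
Step 2: These records originally summed to 21
Step 3: After setting to minimum: 2 × 16 = 32
Step 4: Unaffected records sum: 244
Step 5: Final sum = 32 + 244 = 276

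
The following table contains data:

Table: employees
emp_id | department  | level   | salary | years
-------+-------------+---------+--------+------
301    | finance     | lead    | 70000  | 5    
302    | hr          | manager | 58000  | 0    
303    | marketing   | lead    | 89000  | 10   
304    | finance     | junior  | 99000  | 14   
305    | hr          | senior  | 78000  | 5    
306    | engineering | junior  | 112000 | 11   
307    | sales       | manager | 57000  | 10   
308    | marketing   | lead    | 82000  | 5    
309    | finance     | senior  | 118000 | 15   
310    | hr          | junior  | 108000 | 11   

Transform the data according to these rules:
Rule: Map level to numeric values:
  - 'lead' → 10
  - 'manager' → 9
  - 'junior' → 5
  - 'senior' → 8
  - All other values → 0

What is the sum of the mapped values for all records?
79

Step 1: Apply mapping to each record
Step 2: Count by status:
  'lead': 3 records × 10 = 30
  'manager': 2 records × 9 = 18
  'junior': 3 records × 5 = 15
  'senior': 2 records × 8 = 16
Step 3: Sum all mapped values = 79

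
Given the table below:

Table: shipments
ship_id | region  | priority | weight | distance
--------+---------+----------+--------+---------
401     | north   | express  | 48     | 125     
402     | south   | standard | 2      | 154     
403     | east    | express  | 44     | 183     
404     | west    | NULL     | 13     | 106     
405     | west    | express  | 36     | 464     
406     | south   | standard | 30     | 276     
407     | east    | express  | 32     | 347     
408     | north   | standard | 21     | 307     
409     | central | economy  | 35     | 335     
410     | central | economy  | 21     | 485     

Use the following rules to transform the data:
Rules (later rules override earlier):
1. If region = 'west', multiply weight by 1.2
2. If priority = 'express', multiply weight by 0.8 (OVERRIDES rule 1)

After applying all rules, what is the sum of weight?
252.6

Step 1: Rule 2 takes priority for records with priority = 'express'
  - 4 records: 160 × 0.8 = 128.0
Step 2: Rule 1 applies to remaining records with region = 'west'
  - 1 records: 13 × 1.2 = 15.6
Step 3: Other records unchanged: 109
Step 4: Final sum = 128.0 + 15.6 + 109 = 252.6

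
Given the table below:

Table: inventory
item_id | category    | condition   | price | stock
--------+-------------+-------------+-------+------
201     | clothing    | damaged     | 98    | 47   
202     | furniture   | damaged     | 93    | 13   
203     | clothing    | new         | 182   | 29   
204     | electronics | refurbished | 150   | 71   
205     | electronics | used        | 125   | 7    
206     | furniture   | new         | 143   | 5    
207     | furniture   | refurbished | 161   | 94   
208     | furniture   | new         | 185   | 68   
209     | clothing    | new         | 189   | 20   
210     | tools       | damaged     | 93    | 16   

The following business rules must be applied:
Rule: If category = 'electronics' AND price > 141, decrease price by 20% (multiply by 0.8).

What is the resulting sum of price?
1389.0

Step 1: Find records where category = 'electronics' AND price > 141
Step 2: 1 records match, summing to 150
Step 3: After multiplier: 150 × 0.8 = 120.0
Step 4: Unaffected records sum: 1269
Step 5: Final sum = 120.0 + 1269 = 1389.0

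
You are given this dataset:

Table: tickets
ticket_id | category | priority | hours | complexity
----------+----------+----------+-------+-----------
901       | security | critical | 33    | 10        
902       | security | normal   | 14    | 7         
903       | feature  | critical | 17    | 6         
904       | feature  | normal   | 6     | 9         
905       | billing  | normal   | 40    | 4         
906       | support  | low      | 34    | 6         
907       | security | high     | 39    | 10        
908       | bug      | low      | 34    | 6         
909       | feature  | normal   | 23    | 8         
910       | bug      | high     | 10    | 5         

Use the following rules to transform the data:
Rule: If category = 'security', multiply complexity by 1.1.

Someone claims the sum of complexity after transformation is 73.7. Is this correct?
Yes, the result is correct.

Step 1: Calculate the correct sum after transformation
Step 2: Apply multiplier 1.1 to records where category = 'security'
Step 3: Correct result = 73.7
Step 4: Claimed result = 73.7
Step 5: 73.7 = 73.7 ✓
Conclusion: The claimed result is correct.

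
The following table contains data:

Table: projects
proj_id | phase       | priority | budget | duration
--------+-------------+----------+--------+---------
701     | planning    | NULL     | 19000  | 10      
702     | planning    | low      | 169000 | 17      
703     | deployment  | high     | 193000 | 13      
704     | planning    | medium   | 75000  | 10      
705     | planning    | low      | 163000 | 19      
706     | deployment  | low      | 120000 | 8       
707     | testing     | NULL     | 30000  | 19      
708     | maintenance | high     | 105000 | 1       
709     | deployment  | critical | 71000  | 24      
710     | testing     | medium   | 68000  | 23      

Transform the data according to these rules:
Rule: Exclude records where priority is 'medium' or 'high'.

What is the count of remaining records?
6

Step 1: Count records to exclude
  - 2 (medium) + 2 (high) = 4 records
Step 2: Total records: 10
Step 3: Remaining = 10 - 4 = 6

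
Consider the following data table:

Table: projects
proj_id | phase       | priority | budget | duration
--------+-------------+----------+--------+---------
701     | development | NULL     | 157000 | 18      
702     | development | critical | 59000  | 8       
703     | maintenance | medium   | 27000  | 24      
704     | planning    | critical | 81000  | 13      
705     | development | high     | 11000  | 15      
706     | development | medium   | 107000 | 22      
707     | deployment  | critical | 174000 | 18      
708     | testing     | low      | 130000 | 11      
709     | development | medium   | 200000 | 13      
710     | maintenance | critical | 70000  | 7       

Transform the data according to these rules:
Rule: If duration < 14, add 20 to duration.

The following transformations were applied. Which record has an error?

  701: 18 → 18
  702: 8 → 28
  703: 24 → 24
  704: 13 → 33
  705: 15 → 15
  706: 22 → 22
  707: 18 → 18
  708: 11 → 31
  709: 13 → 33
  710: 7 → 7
Record 710 has an error. The correct transformed value should be 27, not 7.

Step 1: Check each record against the rule
Step 2: Record 710 has duration = 7
Step 3: Since 7 < 14, the bonus should have been applied
Step 4: Correct value = 27, but claimed value = 7
Conclusion: Record 710 has the error.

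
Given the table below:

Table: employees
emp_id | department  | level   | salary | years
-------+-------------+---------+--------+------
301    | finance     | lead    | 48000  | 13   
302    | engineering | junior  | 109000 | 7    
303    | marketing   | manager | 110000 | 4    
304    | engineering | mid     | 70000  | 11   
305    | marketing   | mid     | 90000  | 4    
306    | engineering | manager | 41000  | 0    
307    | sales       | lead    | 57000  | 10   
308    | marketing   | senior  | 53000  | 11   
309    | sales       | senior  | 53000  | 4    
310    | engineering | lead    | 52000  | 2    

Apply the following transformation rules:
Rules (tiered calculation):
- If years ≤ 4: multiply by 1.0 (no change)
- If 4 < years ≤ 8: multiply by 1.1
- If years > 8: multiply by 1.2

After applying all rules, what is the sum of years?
75.7

Step 1: Tier 1 (years ≤ 4): 5 records, sum = 14 × 1.0 = 14.0
Step 2: Tier 2 (4 < years ≤ 8): 1 records, sum = 7 × 1.1 = 7.7
Step 3: Tier 3 (years > 8): 4 records, sum = 45 × 1.2 = 54.0
Step 4: Final sum = 14.0 + 7.7 + 54.0 = 75.7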